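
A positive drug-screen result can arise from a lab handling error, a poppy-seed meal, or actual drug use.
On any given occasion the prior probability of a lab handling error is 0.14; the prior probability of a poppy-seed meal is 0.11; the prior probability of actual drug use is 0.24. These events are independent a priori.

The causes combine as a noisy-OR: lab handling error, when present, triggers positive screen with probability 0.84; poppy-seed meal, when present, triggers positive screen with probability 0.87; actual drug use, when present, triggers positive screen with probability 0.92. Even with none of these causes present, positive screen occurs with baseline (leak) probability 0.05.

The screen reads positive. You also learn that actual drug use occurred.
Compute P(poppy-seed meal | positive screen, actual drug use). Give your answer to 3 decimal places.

Under noisy-OR, P(positive screen | causes) = 1 − (1−0.05)·∏(1−qᵢ) over the active causes.
Sum P(positive screen|·) weighted by the priors over the 4 (lab handling error, poppy-seed meal) configurations:
  P(positive screen | actual drug use) = 0.924·0.86·0.89 + 0.99012·0.86·0.11 + 0.98784·0.14·0.89 + 0.998419·0.14·0.11
        = 0.707230 + 0.093665 + 0.123085 + 0.015376 = 0.939356
Configurations with poppy-seed meal contribute 0.109041, so
  P(poppy-seed meal | positive screen, actual drug use) = 0.109041 / 0.939356 ≈ 0.116

P(poppy-seed meal | positive screen, actual drug use) ≈ 0.116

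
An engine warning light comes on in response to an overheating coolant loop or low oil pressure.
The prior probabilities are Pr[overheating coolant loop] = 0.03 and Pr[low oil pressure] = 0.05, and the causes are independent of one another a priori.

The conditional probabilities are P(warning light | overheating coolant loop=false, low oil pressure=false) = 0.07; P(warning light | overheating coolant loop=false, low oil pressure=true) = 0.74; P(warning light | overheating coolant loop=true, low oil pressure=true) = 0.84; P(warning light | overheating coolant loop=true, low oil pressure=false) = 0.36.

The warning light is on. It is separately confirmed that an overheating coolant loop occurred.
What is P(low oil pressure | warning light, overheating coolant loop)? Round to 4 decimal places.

P(low oil pressure | warning light, overheating coolant loop) ≈ 0.1094

For the numerator, keep only low oil pressure=true terms: 0.84×0.05 = 0.042000
Normalizer over all consistent configurations: 0.36×0.95 + 0.84×0.05 = 0.384000
Posterior = 0.042000 / 0.384000 ≈ 0.1094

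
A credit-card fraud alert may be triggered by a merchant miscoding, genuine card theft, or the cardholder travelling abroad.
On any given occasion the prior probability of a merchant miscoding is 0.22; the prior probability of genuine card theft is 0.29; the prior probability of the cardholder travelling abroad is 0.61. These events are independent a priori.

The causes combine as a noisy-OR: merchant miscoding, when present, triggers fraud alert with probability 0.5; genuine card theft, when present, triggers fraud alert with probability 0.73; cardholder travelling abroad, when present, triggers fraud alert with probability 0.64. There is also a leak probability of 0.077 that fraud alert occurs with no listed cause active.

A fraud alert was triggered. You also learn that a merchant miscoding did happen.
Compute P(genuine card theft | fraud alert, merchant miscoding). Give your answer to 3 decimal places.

Under noisy-OR, P(fraud alert | causes) = 1 − (1−0.077)·∏(1−qᵢ) over the active causes.
By total probability over the 4 (genuine card theft, cardholder travelling abroad) configurations:
  P(fraud alert | merchant miscoding) = 0.5385·0.71·0.39 + 0.83386·0.71·0.61 + 0.875395·0.29·0.39 + 0.955142·0.29·0.61
        = 0.149111 + 0.361145 + 0.099007 + 0.168965 = 0.778228
Keeping only the genuine card theft-present terms gives 0.267972, so
  P(genuine card theft | fraud alert, merchant miscoding) = 0.267972 / 0.778228 ≈ 0.344

P(genuine card theft | fraud alert, merchant miscoding) ≈ 0.344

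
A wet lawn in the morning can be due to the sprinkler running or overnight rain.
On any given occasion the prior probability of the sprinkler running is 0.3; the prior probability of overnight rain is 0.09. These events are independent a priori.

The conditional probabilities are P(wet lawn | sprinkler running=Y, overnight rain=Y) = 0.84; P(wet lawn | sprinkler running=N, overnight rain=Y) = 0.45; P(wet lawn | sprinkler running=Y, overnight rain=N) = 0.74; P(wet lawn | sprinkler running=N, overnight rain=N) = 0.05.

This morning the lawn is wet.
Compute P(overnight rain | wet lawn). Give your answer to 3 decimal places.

Weight on overnight rain=true, given the evidence: 0.028350 + 0.022680 = 0.051030
The normalizing constant is 0.05*0.7*0.91 + 0.45*0.7*0.09 + 0.74*0.3*0.91 + 0.84*0.3*0.09 = 0.284900
Posterior = 0.051030 / 0.284900 ≈ 0.179

P(overnight rain | wet lawn) ≈ 0.179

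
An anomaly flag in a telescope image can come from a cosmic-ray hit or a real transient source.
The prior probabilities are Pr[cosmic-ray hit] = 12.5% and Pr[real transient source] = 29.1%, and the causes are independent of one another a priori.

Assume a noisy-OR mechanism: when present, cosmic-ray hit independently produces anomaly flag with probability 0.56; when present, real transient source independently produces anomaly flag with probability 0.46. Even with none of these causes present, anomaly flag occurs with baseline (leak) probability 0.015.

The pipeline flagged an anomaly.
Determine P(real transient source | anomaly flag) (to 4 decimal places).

P(real transient source | anomaly flag) ≈ 0.7119

Under noisy-OR, P(anomaly flag | causes) = 1 − (1−0.015)·∏(1−qᵢ) over the active causes.
Enumerate the 4 (cosmic-ray hit, real transient source) configurations and weight by the priors:
  P(anomaly flag) = 0.015×0.875×0.709 + 0.4681×0.875×0.291 + 0.5666×0.125×0.709 + 0.765964×0.125×0.291
        = 0.009306 + 0.119190 + 0.050215 + 0.027862 = 0.206573
Keeping only the real transient source-present terms gives 0.147052, so
  P(real transient source | anomaly flag) = 0.147052 / 0.206573 ≈ 0.7119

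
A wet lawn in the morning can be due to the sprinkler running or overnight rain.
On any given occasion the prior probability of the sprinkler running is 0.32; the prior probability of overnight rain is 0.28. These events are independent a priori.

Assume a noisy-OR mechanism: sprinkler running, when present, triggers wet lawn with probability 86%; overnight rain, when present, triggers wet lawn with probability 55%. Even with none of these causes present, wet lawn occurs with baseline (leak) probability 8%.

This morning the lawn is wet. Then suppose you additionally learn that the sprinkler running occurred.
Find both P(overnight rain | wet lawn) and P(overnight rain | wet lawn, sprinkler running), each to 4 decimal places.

Under noisy-OR, P(wet lawn | causes) = 1 − (1−0.08)·∏(1−qᵢ) over the active causes.
P(wet lawn) = 0.08*0.68*0.72 + 0.586*0.68*0.28 + 0.8712*0.32*0.72 + 0.94204*0.32*0.28 = 0.039168 + 0.111574 + 0.200724 + 0.084407 = 0.435873
Restricting to configurations with overnight rain present: 0.111574 + 0.084407 = 0.195981.
P(overnight rain | wet lawn) = 0.195981 / 0.435873 ≈ 0.4496

Now condition on the additional information:
Enumerate both values of overnight rain and weight by the priors:
  P(wet lawn | sprinkler running) = 0.8712·0.72 + 0.94204·0.28
        = 0.627264 + 0.263771 = 0.891035
The terms with overnight rain present sum to 0.263771, so
  P(overnight rain | wet lawn, sprinkler running) = 0.263771 / 0.891035 ≈ 0.2960

P(overnight rain | wet lawn) ≈ 0.4496; P(overnight rain | wet lawn, sprinkler running) ≈ 0.2960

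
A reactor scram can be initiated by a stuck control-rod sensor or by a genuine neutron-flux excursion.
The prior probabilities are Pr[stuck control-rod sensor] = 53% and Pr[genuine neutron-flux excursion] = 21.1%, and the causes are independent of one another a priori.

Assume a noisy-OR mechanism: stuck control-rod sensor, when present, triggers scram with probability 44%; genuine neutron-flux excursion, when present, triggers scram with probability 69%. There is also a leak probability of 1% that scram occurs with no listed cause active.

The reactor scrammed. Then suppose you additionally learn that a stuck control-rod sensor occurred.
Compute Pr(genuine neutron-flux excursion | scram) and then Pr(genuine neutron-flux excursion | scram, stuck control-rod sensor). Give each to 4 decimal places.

Under noisy-OR, P(scram | causes) = 1 − (1−0.01)·∏(1−qᵢ) over the active causes.
P(scram) = 0.01·0.47·0.789 + 0.6931·0.47·0.211 + 0.4456·0.53·0.789 + 0.828136·0.53·0.211 = 0.003708 + 0.068735 + 0.186337 + 0.092610 = 0.351390
Restricting to configurations with genuine neutron-flux excursion present: 0.068735 + 0.092610 = 0.161345.
P(genuine neutron-flux excursion | scram) = 0.161345 / 0.351390 ≈ 0.4592

With the extra evidence:
Numerator (weight on configurations with genuine neutron-flux excursion): 0.828136*0.211 = 0.174737
Normalizer over all consistent configurations: 0.4456*0.789 + 0.828136*0.211 = 0.526315
Posterior = 0.174737 / 0.526315 ≈ 0.3320
The drop from 0.4592 to 0.3320 is the explaining-away (discounting) effect.

Pr(genuine neutron-flux excursion | scram) ≈ 0.4592; Pr(genuine neutron-flux excursion | scram, stuck control-rod sensor) ≈ 0.3320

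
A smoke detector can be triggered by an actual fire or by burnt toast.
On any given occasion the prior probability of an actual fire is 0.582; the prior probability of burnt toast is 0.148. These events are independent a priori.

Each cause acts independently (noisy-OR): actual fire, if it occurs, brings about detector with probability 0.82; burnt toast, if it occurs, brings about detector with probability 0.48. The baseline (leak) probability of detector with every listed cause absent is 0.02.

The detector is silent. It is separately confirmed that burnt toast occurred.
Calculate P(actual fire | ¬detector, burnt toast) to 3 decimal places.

Under noisy-OR, P(detector | causes) = 1 − (1−0.02)·∏(1−qᵢ) over the active causes.
Enumerate both values of actual fire and weight by the priors:
  P(¬detector | burnt toast) = 0.5096·0.418 + 0.091728·0.582
        = 0.213013 + 0.053386 = 0.266399
The terms with actual fire present sum to 0.053386, so
  P(actual fire | ¬detector, burnt toast) = 0.053386 / 0.266399 ≈ 0.200

P(actual fire | ¬detector, burnt toast) ≈ 0.200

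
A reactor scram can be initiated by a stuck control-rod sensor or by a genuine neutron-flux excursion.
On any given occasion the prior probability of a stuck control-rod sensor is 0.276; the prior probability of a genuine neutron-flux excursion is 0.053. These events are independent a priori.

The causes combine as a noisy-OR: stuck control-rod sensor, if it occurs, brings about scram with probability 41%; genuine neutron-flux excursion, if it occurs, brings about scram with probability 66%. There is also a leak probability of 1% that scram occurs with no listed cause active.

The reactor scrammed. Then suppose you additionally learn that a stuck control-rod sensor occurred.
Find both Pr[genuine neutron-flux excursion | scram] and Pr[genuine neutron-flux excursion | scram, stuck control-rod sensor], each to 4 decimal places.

Under noisy-OR, P(scram | causes) = 1 − (1−0.01)·∏(1−qᵢ) over the active causes.
For the numerator, keep only genuine neutron-flux excursion=true terms: 0.025456 + 0.011723 = 0.037179
Normalizer over all consistent configurations: 0.01*0.724*0.947 + 0.6634*0.724*0.053 + 0.4159*0.276*0.947 + 0.801406*0.276*0.053 = 0.152740
P(genuine neutron-flux excursion | scram) = 0.037179/0.152740 ≈ 0.2434

Now also conditioning on stuck control-rod sensor=true:
Sum P(scram|·) weighted by the priors over both values of genuine neutron-flux excursion:
  P(scram | stuck control-rod sensor) = 0.4159*0.947 + 0.801406*0.053
        = 0.393857 + 0.042475 = 0.436332
Configurations with genuine neutron-flux excursion contribute 0.042475, so
  P(genuine neutron-flux excursion | scram, stuck control-rod sensor) = 0.042475 / 0.436332 ≈ 0.0973

Pr[genuine neutron-flux excursion | scram] ≈ 0.2434; Pr[genuine neutron-flux excursion | scram, stuck control-rod sensor] ≈ 0.0973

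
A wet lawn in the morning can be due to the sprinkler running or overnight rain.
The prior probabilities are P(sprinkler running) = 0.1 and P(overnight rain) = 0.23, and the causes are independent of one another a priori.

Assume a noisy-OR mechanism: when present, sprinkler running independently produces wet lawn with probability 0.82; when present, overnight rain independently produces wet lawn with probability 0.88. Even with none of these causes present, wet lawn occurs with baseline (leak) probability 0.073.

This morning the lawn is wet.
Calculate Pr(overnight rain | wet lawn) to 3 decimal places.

Under noisy-OR, P(wet lawn | causes) = 1 − (1−0.073)·∏(1−qᵢ) over the active causes.
P(wet lawn) = 0.073·0.9·0.77 + 0.88876·0.9·0.23 + 0.83314·0.1·0.77 + 0.979977·0.1·0.23 = 0.050589 + 0.183973 + 0.064152 + 0.022539 = 0.321253
The overnight rain-present share is 0.183973 + 0.022539 = 0.206512.
Hence the posterior is 0.206512/0.321253 ≈ 0.643.

Pr(overnight rain | wet lawn) ≈ 0.643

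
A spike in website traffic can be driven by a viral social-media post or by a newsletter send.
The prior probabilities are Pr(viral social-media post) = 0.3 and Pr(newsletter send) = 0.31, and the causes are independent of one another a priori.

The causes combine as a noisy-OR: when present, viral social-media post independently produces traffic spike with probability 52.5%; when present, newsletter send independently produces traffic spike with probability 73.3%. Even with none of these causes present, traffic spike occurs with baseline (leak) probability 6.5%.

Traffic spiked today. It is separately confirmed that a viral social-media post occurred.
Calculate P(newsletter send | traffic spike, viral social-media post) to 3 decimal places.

P(newsletter send | traffic spike, viral social-media post) ≈ 0.416

Under noisy-OR, P(traffic spike | causes) = 1 − (1−0.065)·∏(1−qᵢ) over the active causes.
Sum P(traffic spike|·) weighted by the priors over both values of newsletter send:
  P(traffic spike | viral social-media post) = 0.555875×0.69 + 0.881419×0.31
        = 0.383554 + 0.273240 = 0.656794
Keeping only the newsletter send-present terms gives 0.273240, so
  P(newsletter send | traffic spike, viral social-media post) = 0.273240 / 0.656794 ≈ 0.416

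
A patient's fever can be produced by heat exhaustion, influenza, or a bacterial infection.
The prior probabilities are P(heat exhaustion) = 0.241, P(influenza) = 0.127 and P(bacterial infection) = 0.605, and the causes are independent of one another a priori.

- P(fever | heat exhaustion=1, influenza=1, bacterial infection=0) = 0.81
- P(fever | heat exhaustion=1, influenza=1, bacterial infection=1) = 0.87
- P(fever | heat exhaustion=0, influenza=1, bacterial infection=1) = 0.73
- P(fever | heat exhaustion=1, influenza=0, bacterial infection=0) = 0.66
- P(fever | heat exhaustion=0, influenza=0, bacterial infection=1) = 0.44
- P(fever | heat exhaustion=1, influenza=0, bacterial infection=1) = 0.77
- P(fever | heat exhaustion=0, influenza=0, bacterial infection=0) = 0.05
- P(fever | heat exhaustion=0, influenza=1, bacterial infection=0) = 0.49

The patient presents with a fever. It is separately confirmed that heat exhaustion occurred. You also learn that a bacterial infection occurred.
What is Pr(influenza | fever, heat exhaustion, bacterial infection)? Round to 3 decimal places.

Numerator (weight on configurations with influenza): 0.87·0.127 = 0.110490
Denominator P(fever | heat exhaustion, bacterial infection): 0.77·0.873 + 0.87·0.127 = 0.782700
P(influenza | fever, heat exhaustion, bacterial infection) = 0.110490/0.782700 ≈ 0.141

Pr(influenza | fever, heat exhaustion, bacterial infection) ≈ 0.141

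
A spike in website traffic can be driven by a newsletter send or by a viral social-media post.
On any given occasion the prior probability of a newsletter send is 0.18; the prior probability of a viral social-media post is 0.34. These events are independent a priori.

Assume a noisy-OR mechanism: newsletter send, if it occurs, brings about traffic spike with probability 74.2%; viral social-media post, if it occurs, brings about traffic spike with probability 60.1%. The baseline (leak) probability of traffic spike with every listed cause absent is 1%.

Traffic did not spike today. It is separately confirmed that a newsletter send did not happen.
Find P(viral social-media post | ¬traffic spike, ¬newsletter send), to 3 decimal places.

P(viral social-media post | ¬traffic spike, ¬newsletter send) ≈ 0.170

Under noisy-OR, P(traffic spike | causes) = 1 − (1−0.01)·∏(1−qᵢ) over the active causes.
By total probability over both values of viral social-media post:
  P(¬traffic spike | ¬newsletter send) = 0.99*0.66 + 0.39501*0.34
        = 0.653400 + 0.134303 = 0.787703
Configurations with viral social-media post contribute 0.134303, so
  P(viral social-media post | ¬traffic spike, ¬newsletter send) = 0.134303 / 0.787703 ≈ 0.170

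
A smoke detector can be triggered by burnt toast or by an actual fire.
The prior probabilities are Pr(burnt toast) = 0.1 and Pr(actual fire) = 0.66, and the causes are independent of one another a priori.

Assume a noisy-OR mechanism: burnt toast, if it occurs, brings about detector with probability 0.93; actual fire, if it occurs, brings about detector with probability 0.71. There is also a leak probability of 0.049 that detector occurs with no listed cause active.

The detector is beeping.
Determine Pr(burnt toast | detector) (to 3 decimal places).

Under noisy-OR, P(detector | causes) = 1 − (1−0.049)·∏(1−qᵢ) over the active causes.
P(detector) = 0.049×0.9×0.34 + 0.72421×0.9×0.66 + 0.93343×0.1×0.34 + 0.980695×0.1×0.66 = 0.014994 + 0.430181 + 0.031737 + 0.064726 = 0.541638
The burnt toast-present share is 0.031737 + 0.064726 = 0.096463.
P(burnt toast | detector) = 0.096463 / 0.541638 ≈ 0.178

Pr(burnt toast | detector) ≈ 0.178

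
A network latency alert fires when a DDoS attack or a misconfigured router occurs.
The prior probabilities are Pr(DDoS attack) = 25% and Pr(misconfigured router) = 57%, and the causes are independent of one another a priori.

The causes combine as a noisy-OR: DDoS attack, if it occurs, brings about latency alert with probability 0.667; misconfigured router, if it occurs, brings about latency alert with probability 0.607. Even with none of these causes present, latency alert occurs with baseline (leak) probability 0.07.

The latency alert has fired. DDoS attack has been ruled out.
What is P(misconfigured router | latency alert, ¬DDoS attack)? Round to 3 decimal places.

Under noisy-OR, P(latency alert | causes) = 1 − (1−0.07)·∏(1−qᵢ) over the active causes.
P(latency alert | ¬DDoS attack) = 0.07·0.43 + 0.63451·0.57 = 0.030100 + 0.361671 = 0.391771
Restricting to configurations with misconfigured router present: 0.63451·0.57 = 0.361671.
So P(misconfigured router | latency alert, ¬DDoS attack) = 0.361671/0.391771 ≈ 0.923.

P(misconfigured router | latency alert, ¬DDoS attack) ≈ 0.923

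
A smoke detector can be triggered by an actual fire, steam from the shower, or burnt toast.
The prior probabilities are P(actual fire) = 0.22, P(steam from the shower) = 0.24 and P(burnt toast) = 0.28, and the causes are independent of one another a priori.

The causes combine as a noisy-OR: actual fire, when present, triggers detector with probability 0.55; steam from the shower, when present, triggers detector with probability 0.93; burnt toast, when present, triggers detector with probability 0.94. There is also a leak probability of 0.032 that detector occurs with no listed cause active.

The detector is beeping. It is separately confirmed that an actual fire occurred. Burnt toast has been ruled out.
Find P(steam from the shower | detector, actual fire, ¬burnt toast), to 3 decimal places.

P(steam from the shower | detector, actual fire, ¬burnt toast) ≈ 0.352

Under noisy-OR, P(detector | causes) = 1 − (1−0.032)·∏(1−qᵢ) over the active causes.
P(detector | actual fire, ¬burnt toast) = 0.5644*0.76 + 0.969508*0.24 = 0.428944 + 0.232682 = 0.661626
The steam from the shower-present share is 0.969508*0.24 = 0.232682.
Hence the posterior is 0.232682/0.661626 ≈ 0.352.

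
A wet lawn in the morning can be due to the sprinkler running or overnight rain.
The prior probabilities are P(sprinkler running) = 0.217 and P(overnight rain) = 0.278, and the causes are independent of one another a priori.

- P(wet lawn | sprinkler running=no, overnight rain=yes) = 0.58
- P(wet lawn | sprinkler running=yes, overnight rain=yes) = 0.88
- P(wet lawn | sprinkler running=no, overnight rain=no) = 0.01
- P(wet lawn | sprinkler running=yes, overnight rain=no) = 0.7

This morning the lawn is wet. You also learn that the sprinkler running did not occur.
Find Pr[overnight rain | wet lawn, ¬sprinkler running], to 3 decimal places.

Enumerate both values of overnight rain and weight by the priors:
  P(wet lawn | ¬sprinkler running) = 0.01*0.722 + 0.58*0.278
        = 0.007220 + 0.161240 = 0.168460
Keeping only the overnight rain-present terms gives 0.161240, so
  P(overnight rain | wet lawn, ¬sprinkler running) = 0.161240 / 0.168460 ≈ 0.957

Pr[overnight rain | wet lawn, ¬sprinkler running] ≈ 0.957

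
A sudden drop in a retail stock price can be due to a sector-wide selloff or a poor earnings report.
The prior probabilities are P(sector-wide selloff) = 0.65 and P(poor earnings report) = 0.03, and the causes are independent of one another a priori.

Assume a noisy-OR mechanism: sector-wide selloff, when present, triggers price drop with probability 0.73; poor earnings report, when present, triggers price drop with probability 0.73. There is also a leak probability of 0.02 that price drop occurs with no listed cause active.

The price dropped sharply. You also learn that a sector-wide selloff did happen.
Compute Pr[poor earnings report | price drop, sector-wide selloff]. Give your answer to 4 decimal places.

Under noisy-OR, P(price drop | causes) = 1 − (1−0.02)·∏(1−qᵢ) over the active causes.
Sum P(price drop|·) weighted by the priors over both values of poor earnings report:
  P(price drop | sector-wide selloff) = 0.7354·0.97 + 0.928558·0.03
        = 0.713338 + 0.027857 = 0.741195
Keeping only the poor earnings report-present terms gives 0.027857, so
  P(poor earnings report | price drop, sector-wide selloff) = 0.027857 / 0.741195 ≈ 0.0376

Pr[poor earnings report | price drop, sector-wide selloff] ≈ 0.0376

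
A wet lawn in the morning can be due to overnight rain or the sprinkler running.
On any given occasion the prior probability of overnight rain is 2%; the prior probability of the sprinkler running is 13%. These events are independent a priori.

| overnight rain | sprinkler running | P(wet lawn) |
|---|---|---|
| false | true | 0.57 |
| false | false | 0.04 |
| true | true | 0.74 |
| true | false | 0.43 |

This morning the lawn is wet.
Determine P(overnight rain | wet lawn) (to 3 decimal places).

Sum P(wet lawn|·) weighted by the priors over the 4 (overnight rain, sprinkler running) configurations:
  P(wet lawn) = 0.04*0.98*0.87 + 0.57*0.98*0.13 + 0.43*0.02*0.87 + 0.74*0.02*0.13
        = 0.034104 + 0.072618 + 0.007482 + 0.001924 = 0.116128
Configurations with overnight rain contribute 0.009406, so
  P(overnight rain | wet lawn) = 0.009406 / 0.116128 ≈ 0.081

P(overnight rain | wet lawn) ≈ 0.081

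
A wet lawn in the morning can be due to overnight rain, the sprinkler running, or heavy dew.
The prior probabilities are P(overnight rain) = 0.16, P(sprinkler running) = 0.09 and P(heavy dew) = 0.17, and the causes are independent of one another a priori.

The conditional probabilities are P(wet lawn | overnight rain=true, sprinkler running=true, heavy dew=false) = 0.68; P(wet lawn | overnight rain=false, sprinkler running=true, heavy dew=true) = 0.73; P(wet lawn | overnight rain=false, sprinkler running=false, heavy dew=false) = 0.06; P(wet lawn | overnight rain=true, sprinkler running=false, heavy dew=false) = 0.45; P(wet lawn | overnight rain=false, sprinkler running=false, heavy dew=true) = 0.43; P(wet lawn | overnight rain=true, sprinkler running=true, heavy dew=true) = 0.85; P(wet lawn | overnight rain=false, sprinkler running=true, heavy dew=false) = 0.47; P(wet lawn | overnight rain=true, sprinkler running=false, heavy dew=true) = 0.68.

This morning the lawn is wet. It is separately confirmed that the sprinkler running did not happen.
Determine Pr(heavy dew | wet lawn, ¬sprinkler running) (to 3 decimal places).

Weight on heavy dew=true, given the evidence: 0.061404 + 0.018496 = 0.079900
Denominator P(wet lawn | ¬sprinkler running): 0.06*0.84*0.83 + 0.43*0.84*0.17 + 0.45*0.16*0.83 + 0.68*0.16*0.17 = 0.181492
P(heavy dew | wet lawn, ¬sprinkler running) = 0.079900/0.181492 ≈ 0.440

Pr(heavy dew | wet lawn, ¬sprinkler running) ≈ 0.440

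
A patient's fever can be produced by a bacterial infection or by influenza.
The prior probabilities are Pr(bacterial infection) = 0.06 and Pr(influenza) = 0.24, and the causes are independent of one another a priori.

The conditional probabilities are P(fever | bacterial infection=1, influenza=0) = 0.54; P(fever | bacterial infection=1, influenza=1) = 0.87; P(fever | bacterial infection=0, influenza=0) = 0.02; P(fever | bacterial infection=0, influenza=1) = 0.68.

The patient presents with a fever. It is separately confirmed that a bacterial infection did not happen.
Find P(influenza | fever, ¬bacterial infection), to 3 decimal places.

P(fever | ¬bacterial infection) = 0.02*0.76 + 0.68*0.24 = 0.015200 + 0.163200 = 0.178400
Restricting to configurations with influenza present: 0.68*0.24 = 0.163200.
P(influenza | fever, ¬bacterial infection) = 0.163200 / 0.178400 ≈ 0.915

P(influenza | fever, ¬bacterial infection) ≈ 0.915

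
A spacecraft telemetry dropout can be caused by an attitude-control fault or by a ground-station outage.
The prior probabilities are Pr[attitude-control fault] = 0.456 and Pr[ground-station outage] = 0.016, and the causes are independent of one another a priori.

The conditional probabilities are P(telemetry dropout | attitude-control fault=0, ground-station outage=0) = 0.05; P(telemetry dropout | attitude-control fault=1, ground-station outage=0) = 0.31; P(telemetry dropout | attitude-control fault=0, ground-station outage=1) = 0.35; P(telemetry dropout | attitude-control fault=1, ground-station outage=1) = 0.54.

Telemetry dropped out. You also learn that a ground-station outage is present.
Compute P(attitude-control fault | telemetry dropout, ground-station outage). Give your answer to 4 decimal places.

P(attitude-control fault | telemetry dropout, ground-station outage) ≈ 0.5639

Weight on attitude-control fault=true, given the evidence: 0.54*0.456 = 0.246240
Denominator P(telemetry dropout | ground-station outage): 0.35*0.544 + 0.54*0.456 = 0.436640
P(attitude-control fault | telemetry dropout, ground-station outage) = 0.246240/0.436640 ≈ 0.5639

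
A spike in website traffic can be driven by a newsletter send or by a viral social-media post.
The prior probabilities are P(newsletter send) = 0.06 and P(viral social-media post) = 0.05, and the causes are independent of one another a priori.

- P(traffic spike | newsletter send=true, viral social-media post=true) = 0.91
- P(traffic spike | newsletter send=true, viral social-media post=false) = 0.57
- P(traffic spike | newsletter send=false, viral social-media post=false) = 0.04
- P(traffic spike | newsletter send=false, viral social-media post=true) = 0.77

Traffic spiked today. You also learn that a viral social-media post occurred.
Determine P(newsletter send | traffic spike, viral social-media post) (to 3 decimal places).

P(traffic spike | viral social-media post) = 0.77*0.94 + 0.91*0.06 = 0.723800 + 0.054600 = 0.778400
Restricting to configurations with newsletter send present: 0.91*0.06 = 0.054600.
So P(newsletter send | traffic spike, viral social-media post) = 0.054600/0.778400 ≈ 0.070.

P(newsletter send | traffic spike, viral social-media post) ≈ 0.070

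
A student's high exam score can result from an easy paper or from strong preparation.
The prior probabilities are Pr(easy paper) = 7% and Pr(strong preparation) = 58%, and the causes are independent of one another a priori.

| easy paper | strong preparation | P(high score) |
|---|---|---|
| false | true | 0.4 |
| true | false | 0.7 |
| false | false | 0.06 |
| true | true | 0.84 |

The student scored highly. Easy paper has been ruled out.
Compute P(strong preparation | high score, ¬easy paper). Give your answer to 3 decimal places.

By total probability over both values of strong preparation:
  P(high score | ¬easy paper) = 0.06*0.42 + 0.4*0.58
        = 0.025200 + 0.232000 = 0.257200
The terms with strong preparation present sum to 0.232000, so
  P(strong preparation | high score, ¬easy paper) = 0.232000 / 0.257200 ≈ 0.902

P(strong preparation | high score, ¬easy paper) ≈ 0.902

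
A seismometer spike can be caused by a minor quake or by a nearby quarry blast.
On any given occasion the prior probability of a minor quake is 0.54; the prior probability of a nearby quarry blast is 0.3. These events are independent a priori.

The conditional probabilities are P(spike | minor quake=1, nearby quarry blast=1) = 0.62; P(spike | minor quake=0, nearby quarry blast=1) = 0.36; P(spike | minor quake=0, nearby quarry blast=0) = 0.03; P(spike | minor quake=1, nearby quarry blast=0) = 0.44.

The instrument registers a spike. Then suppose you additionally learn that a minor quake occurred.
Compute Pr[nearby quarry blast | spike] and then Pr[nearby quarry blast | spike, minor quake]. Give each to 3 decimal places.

P(spike) = 0.03·0.46·0.7 + 0.36·0.46·0.3 + 0.44·0.54·0.7 + 0.62·0.54·0.3 = 0.009660 + 0.049680 + 0.166320 + 0.100440 = 0.326100
Of this, 0.150120 comes from 0.049680 + 0.100440 (the nearby quarry blast=true cases).
P(nearby quarry blast | spike) = 0.150120 / 0.326100 ≈ 0.460

Now also conditioning on minor quake=true:
For the numerator, keep only nearby quarry blast=true terms: 0.62×0.3 = 0.186000
Normalizer over all consistent configurations: 0.44×0.7 + 0.62×0.3 = 0.494000
Posterior = 0.186000 / 0.494000 ≈ 0.377
This is intercausal reasoning (explaining away): once minor quake accounts for the spike, nearby quarry blast becomes less likely.

Pr[nearby quarry blast | spike] ≈ 0.460; Pr[nearby quarry blast | spike, minor quake] ≈ 0.377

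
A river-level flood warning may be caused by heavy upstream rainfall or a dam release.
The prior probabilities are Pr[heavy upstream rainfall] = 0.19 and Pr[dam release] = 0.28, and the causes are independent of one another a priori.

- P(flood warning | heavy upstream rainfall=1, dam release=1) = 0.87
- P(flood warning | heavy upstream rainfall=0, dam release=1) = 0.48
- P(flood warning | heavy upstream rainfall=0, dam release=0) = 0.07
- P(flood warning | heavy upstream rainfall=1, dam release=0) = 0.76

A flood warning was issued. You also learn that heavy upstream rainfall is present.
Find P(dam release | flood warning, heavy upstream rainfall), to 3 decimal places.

Weight on dam release=true, given the evidence: 0.87×0.28 = 0.243600
The normalizing constant is 0.76×0.72 + 0.87×0.28 = 0.790800
P(dam release | flood warning, heavy upstream rainfall) = 0.243600/0.790800 ≈ 0.308

P(dam release | flood warning, heavy upstream rainfall) ≈ 0.308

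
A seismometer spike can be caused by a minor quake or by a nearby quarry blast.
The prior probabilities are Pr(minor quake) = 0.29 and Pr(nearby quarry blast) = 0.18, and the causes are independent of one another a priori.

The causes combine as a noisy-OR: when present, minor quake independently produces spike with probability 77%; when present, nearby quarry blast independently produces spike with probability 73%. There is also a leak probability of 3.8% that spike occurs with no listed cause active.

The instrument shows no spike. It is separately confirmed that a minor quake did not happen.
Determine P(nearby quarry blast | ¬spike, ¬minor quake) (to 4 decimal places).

Under noisy-OR, P(spike | causes) = 1 − (1−0.038)·∏(1−qᵢ) over the active causes.
For the numerator, keep only nearby quarry blast=true terms: 0.25974·0.18 = 0.046753
Denominator P(¬spike | ¬minor quake): 0.962·0.82 + 0.25974·0.18 = 0.835593
Posterior = 0.046753 / 0.835593 ≈ 0.0560

P(nearby quarry blast | ¬spike, ¬minor quake) ≈ 0.0560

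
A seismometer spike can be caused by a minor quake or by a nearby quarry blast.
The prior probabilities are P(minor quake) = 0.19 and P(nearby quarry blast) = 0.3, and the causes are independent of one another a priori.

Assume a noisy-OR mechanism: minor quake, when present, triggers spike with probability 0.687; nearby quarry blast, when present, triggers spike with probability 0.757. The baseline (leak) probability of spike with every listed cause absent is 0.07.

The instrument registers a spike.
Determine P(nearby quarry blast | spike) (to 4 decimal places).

P(nearby quarry blast | spike) ≈ 0.6428

Under noisy-OR, P(spike | causes) = 1 − (1−0.07)·∏(1−qᵢ) over the active causes.
By total probability over the 4 (minor quake, nearby quarry blast) configurations:
  P(spike) = 0.07*0.81*0.7 + 0.77401*0.81*0.3 + 0.70891*0.19*0.7 + 0.929265*0.19*0.3
        = 0.039690 + 0.188084 + 0.094285 + 0.052968 = 0.375027
Keeping only the nearby quarry blast-present terms gives 0.241052, so
  P(nearby quarry blast | spike) = 0.241052 / 0.375027 ≈ 0.6428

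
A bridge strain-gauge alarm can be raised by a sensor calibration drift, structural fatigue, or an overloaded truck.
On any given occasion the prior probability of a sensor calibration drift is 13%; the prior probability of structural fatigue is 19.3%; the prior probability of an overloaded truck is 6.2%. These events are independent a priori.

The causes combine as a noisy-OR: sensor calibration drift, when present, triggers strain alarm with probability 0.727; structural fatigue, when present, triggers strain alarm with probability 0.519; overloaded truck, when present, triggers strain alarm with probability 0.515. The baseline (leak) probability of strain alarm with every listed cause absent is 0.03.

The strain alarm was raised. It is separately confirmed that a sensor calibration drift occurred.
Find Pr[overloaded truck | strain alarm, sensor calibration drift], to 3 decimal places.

Under noisy-OR, P(strain alarm | causes) = 1 − (1−0.03)·∏(1−qᵢ) over the active causes.
P(strain alarm | sensor calibration drift) = 0.73519×0.807×0.938 + 0.871567×0.807×0.062 + 0.872626×0.193×0.938 + 0.938224×0.193×0.062 = 0.556514 + 0.043608 + 0.157975 + 0.011227 = 0.769324
The overloaded truck-present share is 0.043608 + 0.011227 = 0.054835.
Hence the posterior is 0.054835/0.769324 ≈ 0.071.

Pr[overloaded truck | strain alarm, sensor calibration drift] ≈ 0.071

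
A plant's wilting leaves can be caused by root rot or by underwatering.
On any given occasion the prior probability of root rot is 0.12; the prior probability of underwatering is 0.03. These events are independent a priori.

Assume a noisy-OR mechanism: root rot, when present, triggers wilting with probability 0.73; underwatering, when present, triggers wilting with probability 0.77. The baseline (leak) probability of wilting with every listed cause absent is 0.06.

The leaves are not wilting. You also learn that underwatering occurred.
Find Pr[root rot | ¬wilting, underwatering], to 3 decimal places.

Pr[root rot | ¬wilting, underwatering] ≈ 0.036

Under noisy-OR, P(wilting | causes) = 1 − (1−0.06)·∏(1−qᵢ) over the active causes.
P(¬wilting | underwatering) = 0.2162·0.88 + 0.058374·0.12 = 0.190256 + 0.007005 = 0.197261
Restricting to configurations with root rot present: 0.058374·0.12 = 0.007005.
So P(root rot | ¬wilting, underwatering) = 0.007005/0.197261 ≈ 0.036.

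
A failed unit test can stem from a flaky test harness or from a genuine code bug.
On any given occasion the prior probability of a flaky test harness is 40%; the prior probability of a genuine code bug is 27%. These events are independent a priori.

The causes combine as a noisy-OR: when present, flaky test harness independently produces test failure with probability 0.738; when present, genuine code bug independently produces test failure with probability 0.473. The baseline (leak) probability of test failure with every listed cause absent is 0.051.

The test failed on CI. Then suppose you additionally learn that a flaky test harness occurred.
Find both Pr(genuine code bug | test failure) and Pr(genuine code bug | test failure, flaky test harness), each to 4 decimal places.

Under noisy-OR, P(test failure | causes) = 1 − (1−0.051)·∏(1−qᵢ) over the active causes.
Numerator (weight on configurations with genuine code bug): 0.080980 + 0.093849 = 0.174829
The normalizing constant is 0.051*0.6*0.73 + 0.499877*0.6*0.27 + 0.751362*0.4*0.73 + 0.868968*0.4*0.27 = 0.416565
Posterior = 0.174829 / 0.416565 ≈ 0.4197

Now also conditioning on flaky test harness=true:
Enumerate both values of genuine code bug and weight by the priors:
  P(test failure | flaky test harness) = 0.751362·0.73 + 0.868968·0.27
        = 0.548494 + 0.234621 = 0.783115
Keeping only the genuine code bug-present terms gives 0.234621, so
  P(genuine code bug | test failure, flaky test harness) = 0.234621 / 0.783115 ≈ 0.2996
The drop from 0.4197 to 0.2996 is the explaining-away (discounting) effect.

Pr(genuine code bug | test failure) ≈ 0.4197; Pr(genuine code bug | test failure, flaky test harness) ≈ 0.2996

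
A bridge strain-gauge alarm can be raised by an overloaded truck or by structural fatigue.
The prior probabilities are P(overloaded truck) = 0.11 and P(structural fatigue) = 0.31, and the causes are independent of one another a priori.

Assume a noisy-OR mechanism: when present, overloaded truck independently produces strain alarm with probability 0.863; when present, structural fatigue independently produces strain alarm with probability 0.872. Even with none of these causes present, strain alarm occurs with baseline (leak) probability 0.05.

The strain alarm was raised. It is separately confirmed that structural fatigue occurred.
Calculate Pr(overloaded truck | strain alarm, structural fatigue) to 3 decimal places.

Under noisy-OR, P(strain alarm | causes) = 1 − (1−0.05)·∏(1−qᵢ) over the active causes.
Numerator (weight on configurations with overloaded truck): 0.983341·0.11 = 0.108168
Normalizer over all consistent configurations: 0.8784·0.89 + 0.983341·0.11 = 0.889944
P(overloaded truck | strain alarm, structural fatigue) = 0.108168/0.889944 ≈ 0.122

Pr(overloaded truck | strain alarm, structural fatigue) ≈ 0.122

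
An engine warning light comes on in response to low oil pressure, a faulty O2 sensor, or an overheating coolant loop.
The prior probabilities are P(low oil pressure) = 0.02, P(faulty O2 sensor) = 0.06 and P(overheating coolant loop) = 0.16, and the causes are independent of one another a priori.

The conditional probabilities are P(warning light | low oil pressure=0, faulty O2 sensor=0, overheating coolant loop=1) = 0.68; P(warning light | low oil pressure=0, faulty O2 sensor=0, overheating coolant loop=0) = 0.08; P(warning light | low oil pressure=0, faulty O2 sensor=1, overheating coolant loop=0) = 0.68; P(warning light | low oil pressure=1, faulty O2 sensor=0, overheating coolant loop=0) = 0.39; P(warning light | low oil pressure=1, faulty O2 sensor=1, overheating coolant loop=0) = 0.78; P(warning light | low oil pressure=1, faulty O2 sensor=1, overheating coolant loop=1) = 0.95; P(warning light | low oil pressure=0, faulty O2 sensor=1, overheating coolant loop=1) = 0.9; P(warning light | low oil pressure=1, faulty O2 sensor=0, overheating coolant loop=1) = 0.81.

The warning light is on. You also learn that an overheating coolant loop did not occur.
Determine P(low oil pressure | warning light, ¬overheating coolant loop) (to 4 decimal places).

P(low oil pressure | warning light, ¬overheating coolant loop) ≈ 0.0678

Numerator (weight on configurations with low oil pressure): 0.007332 + 0.000936 = 0.008268
The normalizing constant is 0.08·0.98·0.94 + 0.68·0.98·0.06 + 0.39·0.02·0.94 + 0.78·0.02·0.06 = 0.121948
Posterior = 0.008268 / 0.121948 ≈ 0.0678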